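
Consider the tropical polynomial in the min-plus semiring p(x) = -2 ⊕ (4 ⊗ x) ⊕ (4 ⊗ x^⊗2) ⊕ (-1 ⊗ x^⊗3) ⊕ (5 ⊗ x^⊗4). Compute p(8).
p(8) = -2

A tropical monomial a ⊗ x^⊗i evaluates to a + i · x. Evaluating each term at x = 8:
  Term 0 contributes -2 + 0 · 8 = -2
  Term 1 contributes 4 + 1 · 8 = 12
  Term 2 contributes 4 + 2 · 8 = 20
  Term 3 contributes -1 + 3 · 8 = 23
  Term 4 contributes 5 + 4 · 8 = 37
p(8) = ⊕ of these = min[-2, 12, 20, 23, 37] = -2.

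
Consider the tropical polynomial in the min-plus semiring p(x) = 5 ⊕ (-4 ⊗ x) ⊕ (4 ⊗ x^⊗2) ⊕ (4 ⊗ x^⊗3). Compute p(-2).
p(-2) = -6

A tropical monomial a ⊗ x^⊗i evaluates to a + i · x. Evaluating each term at x = -2:
  Term 0 contributes 5 + 0 · -2 = 5
  Term 1 contributes -4 + 1 · -2 = -6
  Term 2 contributes 4 + 2 · -2 = 0
  Term 3 contributes 4 + 3 · -2 = -2
p(-2) = ⊕ of these = min[5, -6, 0, -2] = -6.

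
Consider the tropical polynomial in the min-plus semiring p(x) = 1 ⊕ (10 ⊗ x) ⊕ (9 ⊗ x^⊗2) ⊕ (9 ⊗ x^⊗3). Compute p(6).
p(6) = 1

A tropical monomial a ⊗ x^⊗i evaluates to a + i · x. Evaluating each term at x = 6:
  Term 0 contributes 1 + 0 · 6 = 1
  Term 1 contributes 10 + 1 · 6 = 16
  Term 2 contributes 9 + 2 · 6 = 21
  Term 3 contributes 9 + 3 · 6 = 27
p(6) = ⊕ of these = min[1, 16, 21, 27] = 1.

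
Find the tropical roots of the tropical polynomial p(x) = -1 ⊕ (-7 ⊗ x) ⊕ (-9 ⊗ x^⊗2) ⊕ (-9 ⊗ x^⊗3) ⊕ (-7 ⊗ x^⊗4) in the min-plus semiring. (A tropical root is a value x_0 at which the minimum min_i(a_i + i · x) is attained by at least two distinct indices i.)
Roots: {-2, 0, 2, 6}

Each tropical root is a break point of the lower envelope of the lines y = a_i + i · x (there are 5 lines, with slopes 0, 1, ..., 4). Only the lines that attain the minimum somewhere contribute to roots; other lines are dominated. Here the surviving (envelope) indices are i = 4, i = 3, i = 2, i = 1, i = 0.
Intersections between consecutive envelope lines give the roots: for adjacent envelope indices i < j the intersection is x = (a_i − a_j) / (j − i). Reading off the sorted break points: {-2, 0, 2, 6}.
Verification: at each break x_0, at least two indices attain the minimum of min_i(a_i + i · x_0).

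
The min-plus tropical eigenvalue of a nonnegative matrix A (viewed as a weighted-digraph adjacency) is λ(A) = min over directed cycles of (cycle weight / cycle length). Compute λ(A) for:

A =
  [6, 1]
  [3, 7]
λ(A) = 2

Enumerate directed cycles and compute their means (weight / length). Sample:
  cycle 0 → 0: weight = 6, length = 1, mean = 6/1 ≈ 6.000
  cycle 1 → 1: weight = 7, length = 1, mean = 7/1 ≈ 7.000
  cycle 0 → 1 → 0: weight = 4, length = 2, mean = 4/2 ≈ 2.000
  cycle 1 → 0 → 1: weight = 4, length = 2, mean = 4/2 ≈ 2.000
Minimum mean = 2.000, attained e.g. along the cycle 0 → 1 → 0 with weight 4 and length 2. So λ(A) = 4/2 = 2.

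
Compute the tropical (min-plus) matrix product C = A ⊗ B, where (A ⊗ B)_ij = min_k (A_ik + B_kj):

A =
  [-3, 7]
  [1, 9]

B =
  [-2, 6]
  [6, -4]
A ⊗ B =
  [-5, 3]
  [-1, 5]

Apply the min-plus product entry-by-entry:
  C[0][0] = min over k of (A[0][0] + B[0][0] = -3 + -2 = -5, A[0][1] + B[1][0] = 7 + 6 = 13) = -5 (attained at k = 0)
  C[0][1] = min over k of (A[0][0] + B[0][1] = -3 + 6 = 3, A[0][1] + B[1][1] = 7 + -4 = 3) = 3 (attained at k = 0)
  C[1][0] = min over k of (A[1][0] + B[0][0] = 1 + -2 = -1, A[1][1] + B[1][0] = 9 + 6 = 15) = -1 (attained at k = 0)
  C[1][1] = min over k of (A[1][0] + B[0][1] = 1 + 6 = 7, A[1][1] + B[1][1] = 9 + -4 = 5) = 5 (attained at k = 1)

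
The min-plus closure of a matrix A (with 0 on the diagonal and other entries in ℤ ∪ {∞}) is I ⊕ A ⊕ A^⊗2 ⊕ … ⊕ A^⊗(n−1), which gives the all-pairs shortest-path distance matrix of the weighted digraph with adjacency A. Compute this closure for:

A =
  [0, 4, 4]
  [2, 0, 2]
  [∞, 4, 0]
Closure =
  [0, 4, 4]
  [2, 0, 2]
  [6, 4, 0]

This is the Floyd-Warshall all-pairs shortest-path computation. For each intermediate vertex k = 0, 1, …, 2, update dist[i][j] ← min(dist[i][j], dist[i][k] + dist[k][j]). The final matrix gives, for each (i, j), the minimum total weight of any directed path from i to j (possibly empty when i = j).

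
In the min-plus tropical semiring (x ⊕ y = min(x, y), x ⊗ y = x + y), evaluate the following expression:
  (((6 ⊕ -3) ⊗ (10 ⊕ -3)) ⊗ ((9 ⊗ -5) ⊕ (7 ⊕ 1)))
(((6 ⊕ -3) ⊗ (10 ⊕ -3)) ⊗ ((9 ⊗ -5) ⊕ (7 ⊕ 1))) = -5

Expand innermost to outermost. Recall ⊕ takes the minimum of its arguments and ⊗ takes their sum. Working out the expression (((6 ⊕ -3) ⊗ (10 ⊕ -3)) ⊗ ((9 ⊗ -5) ⊕ (7 ⊕ 1))) gives -5.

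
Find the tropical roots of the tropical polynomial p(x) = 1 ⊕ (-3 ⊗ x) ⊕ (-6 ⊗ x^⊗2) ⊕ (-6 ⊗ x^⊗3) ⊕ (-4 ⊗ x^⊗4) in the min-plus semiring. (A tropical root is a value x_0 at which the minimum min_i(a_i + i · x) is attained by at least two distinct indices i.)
Roots: {-2, 0, 3, 4}

Each tropical root is a break point of the lower envelope of the lines y = a_i + i · x (there are 5 lines, with slopes 0, 1, ..., 4). Only the lines that attain the minimum somewhere contribute to roots; other lines are dominated. Here the surviving (envelope) indices are i = 4, i = 3, i = 2, i = 1, i = 0.
Intersections between consecutive envelope lines give the roots: for adjacent envelope indices i < j the intersection is x = (a_i − a_j) / (j − i). Reading off the sorted break points: {-2, 0, 3, 4}.
Verification: at each break x_0, at least two indices attain the minimum of min_i(a_i + i · x_0).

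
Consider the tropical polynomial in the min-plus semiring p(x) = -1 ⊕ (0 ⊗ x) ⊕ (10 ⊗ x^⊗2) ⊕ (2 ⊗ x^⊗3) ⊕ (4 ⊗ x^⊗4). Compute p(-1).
p(-1) = -1

A tropical monomial a ⊗ x^⊗i evaluates to a + i · x. Evaluating each term at x = -1:
  Term 0 contributes -1 + 0 · -1 = -1
  Term 1 contributes 0 + 1 · -1 = -1
  Term 2 contributes 10 + 2 · -1 = 8
  Term 3 contributes 2 + 3 · -1 = -1
  Term 4 contributes 4 + 4 · -1 = 0
p(-1) = ⊕ of these = min[-1, -1, 8, -1, 0] = -1.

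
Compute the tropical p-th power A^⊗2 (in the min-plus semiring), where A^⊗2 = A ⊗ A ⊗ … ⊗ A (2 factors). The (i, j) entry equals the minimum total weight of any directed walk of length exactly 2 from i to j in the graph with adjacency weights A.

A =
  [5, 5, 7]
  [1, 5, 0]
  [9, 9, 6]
A^⊗2 =
  [6, 10, 5]
  [6, 6, 5]
  [10, 14, 9]

Each entry (A^⊗2)_ij equals the minimum over all length-2 walks i = v_0 → v_1 → … → v_2 = j of Σ_t A[v_t][v_{t+1}]. For example, for (i, j) = (0, 2) we minimise over 3 possible intermediate vertex sequences; the minimum is 5, attained along the walk 0 → 1 → 2.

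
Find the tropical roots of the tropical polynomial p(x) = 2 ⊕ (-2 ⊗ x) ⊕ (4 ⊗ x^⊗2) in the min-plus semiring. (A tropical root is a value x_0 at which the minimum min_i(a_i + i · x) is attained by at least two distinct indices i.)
Roots: {-6, 4}

Each tropical root is a break point of the lower envelope of the lines y = a_i + i · x (there are 3 lines, with slopes 0, 1, ..., 2). Only the lines that attain the minimum somewhere contribute to roots; other lines are dominated. Here the surviving (envelope) indices are i = 2, i = 1, i = 0.
Intersections between consecutive envelope lines give the roots: for adjacent envelope indices i < j the intersection is x = (a_i − a_j) / (j − i). Reading off the sorted break points: {-6, 4}.
Verification: at each break x_0, at least two indices attain the minimum of min_i(a_i + i · x_0).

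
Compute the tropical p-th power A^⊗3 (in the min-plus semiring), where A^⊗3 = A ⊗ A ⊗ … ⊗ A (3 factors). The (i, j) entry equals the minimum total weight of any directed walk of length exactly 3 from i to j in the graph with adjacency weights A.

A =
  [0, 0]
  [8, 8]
A^⊗3 =
  [0, 0]
  [8, 8]

Each entry (A^⊗3)_ij equals the minimum over all length-3 walks i = v_0 → v_1 → … → v_3 = j of Σ_t A[v_t][v_{t+1}]. For example, for (i, j) = (0, 1) we minimise over 4 possible intermediate vertex sequences; the minimum is 0, attained along the walk 0 → 0 → 0 → 1.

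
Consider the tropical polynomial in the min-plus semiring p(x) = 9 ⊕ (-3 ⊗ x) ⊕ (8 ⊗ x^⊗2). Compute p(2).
p(2) = -1

A tropical monomial a ⊗ x^⊗i evaluates to a + i · x. Evaluating each term at x = 2:
  Term 0 contributes 9 + 0 · 2 = 9
  Term 1 contributes -3 + 1 · 2 = -1
  Term 2 contributes 8 + 2 · 2 = 12
p(2) = ⊕ of these = min[9, -1, 12] = -1.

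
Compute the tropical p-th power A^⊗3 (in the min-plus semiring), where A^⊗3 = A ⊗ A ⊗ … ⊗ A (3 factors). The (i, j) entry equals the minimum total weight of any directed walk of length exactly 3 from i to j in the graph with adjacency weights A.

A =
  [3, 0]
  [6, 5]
A^⊗3 =
  [9, 6]
  [12, 9]

Each entry (A^⊗3)_ij equals the minimum over all length-3 walks i = v_0 → v_1 → … → v_3 = j of Σ_t A[v_t][v_{t+1}]. For example, for (i, j) = (0, 1) we minimise over 4 possible intermediate vertex sequences; the minimum is 6, attained along the walk 0 → 0 → 0 → 1.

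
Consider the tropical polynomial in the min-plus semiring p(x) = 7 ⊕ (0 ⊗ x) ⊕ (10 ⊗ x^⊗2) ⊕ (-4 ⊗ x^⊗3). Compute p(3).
p(3) = 3

A tropical monomial a ⊗ x^⊗i evaluates to a + i · x. Evaluating each term at x = 3:
  Term 0 contributes 7 + 0 · 3 = 7
  Term 1 contributes 0 + 1 · 3 = 3
  Term 2 contributes 10 + 2 · 3 = 16
  Term 3 contributes -4 + 3 · 3 = 5
p(3) = ⊕ of these = min[7, 3, 16, 5] = 3.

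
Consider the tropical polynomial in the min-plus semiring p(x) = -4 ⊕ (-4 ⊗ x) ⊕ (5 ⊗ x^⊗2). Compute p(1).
p(1) = -4

A tropical monomial a ⊗ x^⊗i evaluates to a + i · x. Evaluating each term at x = 1:
  Term 0 contributes -4 + 0 · 1 = -4
  Term 1 contributes -4 + 1 · 1 = -3
  Term 2 contributes 5 + 2 · 1 = 7
p(1) = ⊕ of these = min[-4, -3, 7] = -4.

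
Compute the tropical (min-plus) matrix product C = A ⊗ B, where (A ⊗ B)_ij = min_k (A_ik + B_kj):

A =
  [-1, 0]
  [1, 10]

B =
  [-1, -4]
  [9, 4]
A ⊗ B =
  [-2, -5]
  [0, -3]

Apply the min-plus product entry-by-entry:
  C[0][0] = min over k of (A[0][0] + B[0][0] = -1 + -1 = -2, A[0][1] + B[1][0] = 0 + 9 = 9) = -2 (attained at k = 0)
  C[0][1] = min over k of (A[0][0] + B[0][1] = -1 + -4 = -5, A[0][1] + B[1][1] = 0 + 4 = 4) = -5 (attained at k = 0)
  C[1][0] = min over k of (A[1][0] + B[0][0] = 1 + -1 = 0, A[1][1] + B[1][0] = 10 + 9 = 19) = 0 (attained at k = 0)
  C[1][1] = min over k of (A[1][0] + B[0][1] = 1 + -4 = -3, A[1][1] + B[1][1] = 10 + 4 = 14) = -3 (attained at k = 0)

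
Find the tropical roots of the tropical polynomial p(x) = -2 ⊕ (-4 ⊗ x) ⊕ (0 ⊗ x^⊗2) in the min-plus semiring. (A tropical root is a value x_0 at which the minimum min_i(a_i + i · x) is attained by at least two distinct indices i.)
Roots: {-4, 2}

Each tropical root is a break point of the lower envelope of the lines y = a_i + i · x (there are 3 lines, with slopes 0, 1, ..., 2). Only the lines that attain the minimum somewhere contribute to roots; other lines are dominated. Here the surviving (envelope) indices are i = 2, i = 1, i = 0.
Intersections between consecutive envelope lines give the roots: for adjacent envelope indices i < j the intersection is x = (a_i − a_j) / (j − i). Reading off the sorted break points: {-4, 2}.
Verification: at each break x_0, at least two indices attain the minimum of min_i(a_i + i · x_0).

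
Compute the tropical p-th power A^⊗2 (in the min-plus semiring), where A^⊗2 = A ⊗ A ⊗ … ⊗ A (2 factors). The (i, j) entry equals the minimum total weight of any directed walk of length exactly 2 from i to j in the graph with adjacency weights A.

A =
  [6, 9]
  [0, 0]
A^⊗2 =
  [9, 9]
  [0, 0]

Each entry (A^⊗2)_ij equals the minimum over all length-2 walks i = v_0 → v_1 → … → v_2 = j of Σ_t A[v_t][v_{t+1}]. For example, for (i, j) = (0, 1) we minimise over 2 possible intermediate vertex sequences; the minimum is 9, attained along the walk 0 → 1 → 1.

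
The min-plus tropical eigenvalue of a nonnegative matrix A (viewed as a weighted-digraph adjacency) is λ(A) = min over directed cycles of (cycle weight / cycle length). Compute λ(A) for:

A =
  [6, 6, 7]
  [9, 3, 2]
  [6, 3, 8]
λ(A) = 5/2

Enumerate directed cycles and compute their means (weight / length). Sample:
  cycle 0 → 0: weight = 6, length = 1, mean = 6/1 ≈ 6.000
  cycle 1 → 1: weight = 3, length = 1, mean = 3/1 ≈ 3.000
  cycle 2 → 2: weight = 8, length = 1, mean = 8/1 ≈ 8.000
  cycle 0 → 1 → 0: weight = 15, length = 2, mean = 15/2 ≈ 7.500
  cycle 0 → 2 → 0: weight = 13, length = 2, mean = 13/2 ≈ 6.500
  cycle 1 → 0 → 1: weight = 15, length = 2, mean = 15/2 ≈ 7.500
Minimum mean = 2.500, attained e.g. along the cycle 1 → 2 → 1 with weight 5 and length 2. So λ(A) = 5/2 = 5/2.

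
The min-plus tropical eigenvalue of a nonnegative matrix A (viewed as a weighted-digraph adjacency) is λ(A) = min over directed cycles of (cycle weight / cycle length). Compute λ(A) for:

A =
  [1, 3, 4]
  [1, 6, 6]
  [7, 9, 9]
λ(A) = 1

Enumerate directed cycles and compute their means (weight / length). Sample:
  cycle 0 → 0: weight = 1, length = 1, mean = 1/1 ≈ 1.000
  cycle 1 → 1: weight = 6, length = 1, mean = 6/1 ≈ 6.000
  cycle 2 → 2: weight = 9, length = 1, mean = 9/1 ≈ 9.000
  cycle 0 → 1 → 0: weight = 4, length = 2, mean = 4/2 ≈ 2.000
  cycle 0 → 2 → 0: weight = 11, length = 2, mean = 11/2 ≈ 5.500
  cycle 1 → 0 → 1: weight = 4, length = 2, mean = 4/2 ≈ 2.000
Minimum mean = 1.000, attained e.g. along the cycle 0 → 0 with weight 1 and length 1. So λ(A) = 1/1 = 1.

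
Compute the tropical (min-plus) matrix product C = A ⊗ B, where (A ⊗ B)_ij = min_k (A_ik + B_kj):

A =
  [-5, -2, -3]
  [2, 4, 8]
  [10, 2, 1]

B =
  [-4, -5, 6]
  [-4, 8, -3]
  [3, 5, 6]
A ⊗ B =
  [-9, -10, -5]
  [-2, -3, 1]
  [-2, 5, -1]

Apply the min-plus product entry-by-entry:
  C[0][0] = min over k of (A[0][0] + B[0][0] = -5 + -4 = -9, A[0][1] + B[1][0] = -2 + -4 = -6, A[0][2] + B[2][0] = -3 + 3 = 0) = -9 (attained at k = 0)
  C[0][1] = min over k of (A[0][0] + B[0][1] = -5 + -5 = -10, A[0][1] + B[1][1] = -2 + 8 = 6, A[0][2] + B[2][1] = -3 + 5 = 2) = -10 (attained at k = 0)
  C[0][2] = min over k of (A[0][0] + B[0][2] = -5 + 6 = 1, A[0][1] + B[1][2] = -2 + -3 = -5, A[0][2] + B[2][2] = -3 + 6 = 3) = -5 (attained at k = 1)
  C[1][0] = min over k of (A[1][0] + B[0][0] = 2 + -4 = -2, A[1][1] + B[1][0] = 4 + -4 = 0, A[1][2] + B[2][0] = 8 + 3 = 11) = -2 (attained at k = 0)
  C[1][1] = min over k of (A[1][0] + B[0][1] = 2 + -5 = -3, A[1][1] + B[1][1] = 4 + 8 = 12, A[1][2] + B[2][1] = 8 + 5 = 13) = -3 (attained at k = 0)
  C[1][2] = min over k of (A[1][0] + B[0][2] = 2 + 6 = 8, A[1][1] + B[1][2] = 4 + -3 = 1, A[1][2] + B[2][2] = 8 + 6 = 14) = 1 (attained at k = 1)
  C[2][0] = min over k of (A[2][0] + B[0][0] = 10 + -4 = 6, A[2][1] + B[1][0] = 2 + -4 = -2, A[2][2] + B[2][0] = 1 + 3 = 4) = -2 (attained at k = 1)
  C[2][1] = min over k of (A[2][0] + B[0][1] = 10 + -5 = 5, A[2][1] + B[1][1] = 2 + 8 = 10, A[2][2] + B[2][1] = 1 + 5 = 6) = 5 (attained at k = 0)
  C[2][2] = min over k of (A[2][0] + B[0][2] = 10 + 6 = 16, A[2][1] + B[1][2] = 2 + -3 = -1, A[2][2] + B[2][2] = 1 + 6 = 7) = -1 (attained at k = 1)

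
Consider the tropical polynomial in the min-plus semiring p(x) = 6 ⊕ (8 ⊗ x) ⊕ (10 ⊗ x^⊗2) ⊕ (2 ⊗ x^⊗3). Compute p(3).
p(3) = 6

A tropical monomial a ⊗ x^⊗i evaluates to a + i · x. Evaluating each term at x = 3:
  Term 0 contributes 6 + 0 · 3 = 6
  Term 1 contributes 8 + 1 · 3 = 11
  Term 2 contributes 10 + 2 · 3 = 16
  Term 3 contributes 2 + 3 · 3 = 11
p(3) = ⊕ of these = min[6, 11, 16, 11] = 6.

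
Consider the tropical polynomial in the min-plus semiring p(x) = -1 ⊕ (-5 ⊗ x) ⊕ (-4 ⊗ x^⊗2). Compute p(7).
p(7) = -1

A tropical monomial a ⊗ x^⊗i evaluates to a + i · x. Evaluating each term at x = 7:
  Term 0 contributes -1 + 0 · 7 = -1
  Term 1 contributes -5 + 1 · 7 = 2
  Term 2 contributes -4 + 2 · 7 = 10
p(7) = ⊕ of these = min[-1, 2, 10] = -1.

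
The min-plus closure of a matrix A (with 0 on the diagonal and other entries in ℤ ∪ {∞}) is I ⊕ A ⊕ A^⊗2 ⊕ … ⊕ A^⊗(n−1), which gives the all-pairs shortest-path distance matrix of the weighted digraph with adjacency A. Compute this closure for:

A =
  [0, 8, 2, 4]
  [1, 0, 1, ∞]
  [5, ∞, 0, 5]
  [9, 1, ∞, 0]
Closure =
  [0, 5, 2, 4]
  [1, 0, 1, 5]
  [5, 6, 0, 5]
  [2, 1, 2, 0]

This is the Floyd-Warshall all-pairs shortest-path computation. For each intermediate vertex k = 0, 1, …, 3, update dist[i][j] ← min(dist[i][j], dist[i][k] + dist[k][j]). The final matrix gives, for each (i, j), the minimum total weight of any directed path from i to j (possibly empty when i = j).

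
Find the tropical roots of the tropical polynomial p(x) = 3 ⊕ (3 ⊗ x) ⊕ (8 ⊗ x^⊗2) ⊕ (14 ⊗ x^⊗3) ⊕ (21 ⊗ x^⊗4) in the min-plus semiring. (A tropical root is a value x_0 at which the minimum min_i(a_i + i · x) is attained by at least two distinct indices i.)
Roots: {-7, -6, -5, 0}

Each tropical root is a break point of the lower envelope of the lines y = a_i + i · x (there are 5 lines, with slopes 0, 1, ..., 4). Only the lines that attain the minimum somewhere contribute to roots; other lines are dominated. Here the surviving (envelope) indices are i = 4, i = 3, i = 2, i = 1, i = 0.
Intersections between consecutive envelope lines give the roots: for adjacent envelope indices i < j the intersection is x = (a_i − a_j) / (j − i). Reading off the sorted break points: {-7, -6, -5, 0}.
Verification: at each break x_0, at least two indices attain the minimum of min_i(a_i + i · x_0).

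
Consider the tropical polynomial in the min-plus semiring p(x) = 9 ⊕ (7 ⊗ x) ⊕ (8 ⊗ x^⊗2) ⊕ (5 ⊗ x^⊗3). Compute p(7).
p(7) = 9

A tropical monomial a ⊗ x^⊗i evaluates to a + i · x. Evaluating each term at x = 7:
  Term 0 contributes 9 + 0 · 7 = 9
  Term 1 contributes 7 + 1 · 7 = 14
  Term 2 contributes 8 + 2 · 7 = 22
  Term 3 contributes 5 + 3 · 7 = 26
p(7) = ⊕ of these = min[9, 14, 22, 26] = 9.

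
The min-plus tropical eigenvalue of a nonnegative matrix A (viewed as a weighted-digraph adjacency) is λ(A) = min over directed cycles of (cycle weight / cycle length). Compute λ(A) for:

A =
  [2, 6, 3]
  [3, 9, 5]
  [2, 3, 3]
λ(A) = 2

Enumerate directed cycles and compute their means (weight / length). Sample:
  cycle 0 → 0: weight = 2, length = 1, mean = 2/1 ≈ 2.000
  cycle 1 → 1: weight = 9, length = 1, mean = 9/1 ≈ 9.000
  cycle 2 → 2: weight = 3, length = 1, mean = 3/1 ≈ 3.000
  cycle 0 → 1 → 0: weight = 9, length = 2, mean = 9/2 ≈ 4.500
  cycle 0 → 2 → 0: weight = 5, length = 2, mean = 5/2 ≈ 2.500
  cycle 1 → 0 → 1: weight = 9, length = 2, mean = 9/2 ≈ 4.500
Minimum mean = 2.000, attained e.g. along the cycle 0 → 0 with weight 2 and length 1. So λ(A) = 2/1 = 2.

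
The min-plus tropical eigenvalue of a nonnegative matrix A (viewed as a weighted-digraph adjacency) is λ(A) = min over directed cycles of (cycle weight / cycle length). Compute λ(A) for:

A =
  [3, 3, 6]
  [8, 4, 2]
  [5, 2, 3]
λ(A) = 2

Enumerate directed cycles and compute their means (weight / length). Sample:
  cycle 0 → 0: weight = 3, length = 1, mean = 3/1 ≈ 3.000
  cycle 1 → 1: weight = 4, length = 1, mean = 4/1 ≈ 4.000
  cycle 2 → 2: weight = 3, length = 1, mean = 3/1 ≈ 3.000
  cycle 0 → 1 → 0: weight = 11, length = 2, mean = 11/2 ≈ 5.500
  cycle 0 → 2 → 0: weight = 11, length = 2, mean = 11/2 ≈ 5.500
  cycle 1 → 0 → 1: weight = 11, length = 2, mean = 11/2 ≈ 5.500
Minimum mean = 2.000, attained e.g. along the cycle 1 → 2 → 1 with weight 4 and length 2. So λ(A) = 4/2 = 2.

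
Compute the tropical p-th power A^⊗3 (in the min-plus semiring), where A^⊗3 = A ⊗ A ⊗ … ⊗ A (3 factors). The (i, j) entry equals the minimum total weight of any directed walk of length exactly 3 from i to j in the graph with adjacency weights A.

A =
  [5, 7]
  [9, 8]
A^⊗3 =
  [15, 17]
  [19, 21]

Each entry (A^⊗3)_ij equals the minimum over all length-3 walks i = v_0 → v_1 → … → v_3 = j of Σ_t A[v_t][v_{t+1}]. For example, for (i, j) = (0, 1) we minimise over 4 possible intermediate vertex sequences; the minimum is 17, attained along the walk 0 → 0 → 0 → 1.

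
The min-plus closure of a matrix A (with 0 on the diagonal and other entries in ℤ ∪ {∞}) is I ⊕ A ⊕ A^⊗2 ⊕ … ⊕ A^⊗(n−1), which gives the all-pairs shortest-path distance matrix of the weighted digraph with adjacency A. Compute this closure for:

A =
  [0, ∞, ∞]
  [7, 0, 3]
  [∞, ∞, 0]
Closure =
  [0, ∞, ∞]
  [7, 0, 3]
  [∞, ∞, 0]

This is the Floyd-Warshall all-pairs shortest-path computation. For each intermediate vertex k = 0, 1, …, 2, update dist[i][j] ← min(dist[i][j], dist[i][k] + dist[k][j]). The final matrix gives, for each (i, j), the minimum total weight of any directed path from i to j (possibly empty when i = j).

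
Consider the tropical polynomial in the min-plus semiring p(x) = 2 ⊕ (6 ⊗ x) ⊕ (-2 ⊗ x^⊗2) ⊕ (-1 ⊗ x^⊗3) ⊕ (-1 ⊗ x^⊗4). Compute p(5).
p(5) = 2

A tropical monomial a ⊗ x^⊗i evaluates to a + i · x. Evaluating each term at x = 5:
  Term 0 contributes 2 + 0 · 5 = 2
  Term 1 contributes 6 + 1 · 5 = 11
  Term 2 contributes -2 + 2 · 5 = 8
  Term 3 contributes -1 + 3 · 5 = 14
  Term 4 contributes -1 + 4 · 5 = 19
p(5) = ⊕ of these = min[2, 11, 8, 14, 19] = 2.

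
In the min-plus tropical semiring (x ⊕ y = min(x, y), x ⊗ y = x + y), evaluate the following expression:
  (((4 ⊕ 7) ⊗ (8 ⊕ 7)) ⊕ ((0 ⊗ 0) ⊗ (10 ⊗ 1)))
(((4 ⊕ 7) ⊗ (8 ⊕ 7)) ⊕ ((0 ⊗ 0) ⊗ (10 ⊗ 1))) = 11

Expand innermost to outermost. Recall ⊕ takes the minimum of its arguments and ⊗ takes their sum. Working out the expression (((4 ⊕ 7) ⊗ (8 ⊕ 7)) ⊕ ((0 ⊗ 0) ⊗ (10 ⊗ 1))) gives 11.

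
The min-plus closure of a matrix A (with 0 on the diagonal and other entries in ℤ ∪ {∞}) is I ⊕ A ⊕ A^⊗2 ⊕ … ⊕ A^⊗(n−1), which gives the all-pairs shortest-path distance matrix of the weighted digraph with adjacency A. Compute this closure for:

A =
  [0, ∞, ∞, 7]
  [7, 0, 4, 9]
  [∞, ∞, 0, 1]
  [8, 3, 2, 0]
Closure =
  [0, 10, 9, 7]
  [7, 0, 4, 5]
  [9, 4, 0, 1]
  [8, 3, 2, 0]

This is the Floyd-Warshall all-pairs shortest-path computation. For each intermediate vertex k = 0, 1, …, 3, update dist[i][j] ← min(dist[i][j], dist[i][k] + dist[k][j]). The final matrix gives, for each (i, j), the minimum total weight of any directed path from i to j (possibly empty when i = j).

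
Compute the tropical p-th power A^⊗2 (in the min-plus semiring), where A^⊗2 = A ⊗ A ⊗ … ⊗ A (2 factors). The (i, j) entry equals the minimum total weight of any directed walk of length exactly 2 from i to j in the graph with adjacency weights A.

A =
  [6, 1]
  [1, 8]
A^⊗2 =
  [2, 7]
  [7, 2]

Each entry (A^⊗2)_ij equals the minimum over all length-2 walks i = v_0 → v_1 → … → v_2 = j of Σ_t A[v_t][v_{t+1}]. For example, for (i, j) = (0, 1) we minimise over 2 possible intermediate vertex sequences; the minimum is 7, attained along the walk 0 → 0 → 1.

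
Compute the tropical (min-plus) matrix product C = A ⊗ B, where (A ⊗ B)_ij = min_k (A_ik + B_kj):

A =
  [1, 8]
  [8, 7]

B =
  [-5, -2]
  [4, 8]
A ⊗ B =
  [-4, -1]
  [3, 6]

Apply the min-plus product entry-by-entry:
  C[0][0] = min over k of (A[0][0] + B[0][0] = 1 + -5 = -4, A[0][1] + B[1][0] = 8 + 4 = 12) = -4 (attained at k = 0)
  C[0][1] = min over k of (A[0][0] + B[0][1] = 1 + -2 = -1, A[0][1] + B[1][1] = 8 + 8 = 16) = -1 (attained at k = 0)
  C[1][0] = min over k of (A[1][0] + B[0][0] = 8 + -5 = 3, A[1][1] + B[1][0] = 7 + 4 = 11) = 3 (attained at k = 0)
  C[1][1] = min over k of (A[1][0] + B[0][1] = 8 + -2 = 6, A[1][1] + B[1][1] = 7 + 8 = 15) = 6 (attained at k = 0)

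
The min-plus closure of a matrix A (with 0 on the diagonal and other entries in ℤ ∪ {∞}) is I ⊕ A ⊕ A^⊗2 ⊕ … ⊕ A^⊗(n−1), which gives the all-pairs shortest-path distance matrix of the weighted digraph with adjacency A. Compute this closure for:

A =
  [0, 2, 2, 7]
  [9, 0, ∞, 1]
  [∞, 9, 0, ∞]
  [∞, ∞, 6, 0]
Closure =
  [0, 2, 2, 3]
  [9, 0, 7, 1]
  [18, 9, 0, 10]
  [24, 15, 6, 0]

This is the Floyd-Warshall all-pairs shortest-path computation. For each intermediate vertex k = 0, 1, …, 3, update dist[i][j] ← min(dist[i][j], dist[i][k] + dist[k][j]). The final matrix gives, for each (i, j), the minimum total weight of any directed path from i to j (possibly empty when i = j).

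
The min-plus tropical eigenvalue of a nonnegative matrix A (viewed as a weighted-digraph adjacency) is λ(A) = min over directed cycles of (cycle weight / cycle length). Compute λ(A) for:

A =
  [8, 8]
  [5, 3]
λ(A) = 3

Enumerate directed cycles and compute their means (weight / length). Sample:
  cycle 0 → 0: weight = 8, length = 1, mean = 8/1 ≈ 8.000
  cycle 1 → 1: weight = 3, length = 1, mean = 3/1 ≈ 3.000
  cycle 0 → 1 → 0: weight = 13, length = 2, mean = 13/2 ≈ 6.500
  cycle 1 → 0 → 1: weight = 13, length = 2, mean = 13/2 ≈ 6.500
Minimum mean = 3.000, attained e.g. along the cycle 1 → 1 with weight 3 and length 1. So λ(A) = 3/1 = 3.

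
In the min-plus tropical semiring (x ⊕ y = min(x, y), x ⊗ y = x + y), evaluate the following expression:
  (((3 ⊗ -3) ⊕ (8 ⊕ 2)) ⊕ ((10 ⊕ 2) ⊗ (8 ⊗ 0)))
(((3 ⊗ -3) ⊕ (8 ⊕ 2)) ⊕ ((10 ⊕ 2) ⊗ (8 ⊗ 0))) = 0

Expand innermost to outermost. Recall ⊕ takes the minimum of its arguments and ⊗ takes their sum. Working out the expression (((3 ⊗ -3) ⊕ (8 ⊕ 2)) ⊕ ((10 ⊕ 2) ⊗ (8 ⊗ 0))) gives 0.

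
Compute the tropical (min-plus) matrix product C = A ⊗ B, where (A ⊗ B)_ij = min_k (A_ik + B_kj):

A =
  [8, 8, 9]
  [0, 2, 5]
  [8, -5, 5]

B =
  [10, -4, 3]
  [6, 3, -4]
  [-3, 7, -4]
A ⊗ B =
  [6, 4, 4]
  [2, -4, -2]
  [1, -2, -9]

Apply the min-plus product entry-by-entry:
  C[0][0] = min over k of (A[0][0] + B[0][0] = 8 + 10 = 18, A[0][1] + B[1][0] = 8 + 6 = 14, A[0][2] + B[2][0] = 9 + -3 = 6) = 6 (attained at k = 2)
  C[0][1] = min over k of (A[0][0] + B[0][1] = 8 + -4 = 4, A[0][1] + B[1][1] = 8 + 3 = 11, A[0][2] + B[2][1] = 9 + 7 = 16) = 4 (attained at k = 0)
  C[0][2] = min over k of (A[0][0] + B[0][2] = 8 + 3 = 11, A[0][1] + B[1][2] = 8 + -4 = 4, A[0][2] + B[2][2] = 9 + -4 = 5) = 4 (attained at k = 1)
  C[1][0] = min over k of (A[1][0] + B[0][0] = 0 + 10 = 10, A[1][1] + B[1][0] = 2 + 6 = 8, A[1][2] + B[2][0] = 5 + -3 = 2) = 2 (attained at k = 2)
  C[1][1] = min over k of (A[1][0] + B[0][1] = 0 + -4 = -4, A[1][1] + B[1][1] = 2 + 3 = 5, A[1][2] + B[2][1] = 5 + 7 = 12) = -4 (attained at k = 0)
  C[1][2] = min over k of (A[1][0] + B[0][2] = 0 + 3 = 3, A[1][1] + B[1][2] = 2 + -4 = -2, A[1][2] + B[2][2] = 5 + -4 = 1) = -2 (attained at k = 1)
  C[2][0] = min over k of (A[2][0] + B[0][0] = 8 + 10 = 18, A[2][1] + B[1][0] = -5 + 6 = 1, A[2][2] + B[2][0] = 5 + -3 = 2) = 1 (attained at k = 1)
  C[2][1] = min over k of (A[2][0] + B[0][1] = 8 + -4 = 4, A[2][1] + B[1][1] = -5 + 3 = -2, A[2][2] + B[2][1] = 5 + 7 = 12) = -2 (attained at k = 1)
  C[2][2] = min over k of (A[2][0] + B[0][2] = 8 + 3 = 11, A[2][1] + B[1][2] = -5 + -4 = -9, A[2][2] + B[2][2] = 5 + -4 = 1) = -9 (attained at k = 1)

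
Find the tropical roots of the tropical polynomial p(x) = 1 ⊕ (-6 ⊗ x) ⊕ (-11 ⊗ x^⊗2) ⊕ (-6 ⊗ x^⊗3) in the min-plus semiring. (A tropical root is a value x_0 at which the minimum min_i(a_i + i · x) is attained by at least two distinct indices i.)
Roots: {-5, 5, 7}

Each tropical root is a break point of the lower envelope of the lines y = a_i + i · x (there are 4 lines, with slopes 0, 1, ..., 3). Only the lines that attain the minimum somewhere contribute to roots; other lines are dominated. Here the surviving (envelope) indices are i = 3, i = 2, i = 1, i = 0.
Intersections between consecutive envelope lines give the roots: for adjacent envelope indices i < j the intersection is x = (a_i − a_j) / (j − i). Reading off the sorted break points: {-5, 5, 7}.
Verification: at each break x_0, at least two indices attain the minimum of min_i(a_i + i · x_0).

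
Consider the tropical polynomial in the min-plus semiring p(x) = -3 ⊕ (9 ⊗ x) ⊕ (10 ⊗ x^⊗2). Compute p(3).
p(3) = -3

A tropical monomial a ⊗ x^⊗i evaluates to a + i · x. Evaluating each term at x = 3:
  Term 0 contributes -3 + 0 · 3 = -3
  Term 1 contributes 9 + 1 · 3 = 12
  Term 2 contributes 10 + 2 · 3 = 16
p(3) = ⊕ of these = min[-3, 12, 16] = -3.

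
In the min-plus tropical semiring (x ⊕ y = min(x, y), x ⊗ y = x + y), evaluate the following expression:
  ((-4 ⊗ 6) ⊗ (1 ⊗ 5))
((-4 ⊗ 6) ⊗ (1 ⊗ 5)) = 8

Expand innermost to outermost. Recall ⊕ takes the minimum of its arguments and ⊗ takes their sum. Working out the expression ((-4 ⊗ 6) ⊗ (1 ⊗ 5)) gives 8.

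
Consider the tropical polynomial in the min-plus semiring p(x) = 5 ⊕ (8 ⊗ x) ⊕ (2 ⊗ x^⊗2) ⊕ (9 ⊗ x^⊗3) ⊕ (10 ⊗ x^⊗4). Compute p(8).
p(8) = 5

A tropical monomial a ⊗ x^⊗i evaluates to a + i · x. Evaluating each term at x = 8:
  Term 0 contributes 5 + 0 · 8 = 5
  Term 1 contributes 8 + 1 · 8 = 16
  Term 2 contributes 2 + 2 · 8 = 18
  Term 3 contributes 9 + 3 · 8 = 33
  Term 4 contributes 10 + 4 · 8 = 42
p(8) = ⊕ of these = min[5, 16, 18, 33, 42] = 5.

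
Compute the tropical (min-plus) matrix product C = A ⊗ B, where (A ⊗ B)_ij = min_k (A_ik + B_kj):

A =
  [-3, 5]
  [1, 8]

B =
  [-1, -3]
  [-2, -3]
A ⊗ B =
  [-4, -6]
  [0, -2]

Apply the min-plus product entry-by-entry:
  C[0][0] = min over k of (A[0][0] + B[0][0] = -3 + -1 = -4, A[0][1] + B[1][0] = 5 + -2 = 3) = -4 (attained at k = 0)
  C[0][1] = min over k of (A[0][0] + B[0][1] = -3 + -3 = -6, A[0][1] + B[1][1] = 5 + -3 = 2) = -6 (attained at k = 0)
  C[1][0] = min over k of (A[1][0] + B[0][0] = 1 + -1 = 0, A[1][1] + B[1][0] = 8 + -2 = 6) = 0 (attained at k = 0)
  C[1][1] = min over k of (A[1][0] + B[0][1] = 1 + -3 = -2, A[1][1] + B[1][1] = 8 + -3 = 5) = -2 (attained at k = 0)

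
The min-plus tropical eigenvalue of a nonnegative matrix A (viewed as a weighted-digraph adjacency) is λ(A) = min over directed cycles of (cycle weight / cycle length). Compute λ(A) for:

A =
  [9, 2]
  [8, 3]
λ(A) = 3

Enumerate directed cycles and compute their means (weight / length). Sample:
  cycle 0 → 0: weight = 9, length = 1, mean = 9/1 ≈ 9.000
  cycle 1 → 1: weight = 3, length = 1, mean = 3/1 ≈ 3.000
  cycle 0 → 1 → 0: weight = 10, length = 2, mean = 10/2 ≈ 5.000
  cycle 1 → 0 → 1: weight = 10, length = 2, mean = 10/2 ≈ 5.000
Minimum mean = 3.000, attained e.g. along the cycle 1 → 1 with weight 3 and length 1. So λ(A) = 3/1 = 3.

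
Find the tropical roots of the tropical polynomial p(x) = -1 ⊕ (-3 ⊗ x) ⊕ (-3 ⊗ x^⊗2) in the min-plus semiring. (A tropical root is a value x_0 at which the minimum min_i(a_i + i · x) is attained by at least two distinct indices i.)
Roots: {0, 2}

Each tropical root is a break point of the lower envelope of the lines y = a_i + i · x (there are 3 lines, with slopes 0, 1, ..., 2). Only the lines that attain the minimum somewhere contribute to roots; other lines are dominated. Here the surviving (envelope) indices are i = 2, i = 1, i = 0.
Intersections between consecutive envelope lines give the roots: for adjacent envelope indices i < j the intersection is x = (a_i − a_j) / (j − i). Reading off the sorted break points: {0, 2}.
Verification: at each break x_0, at least two indices attain the minimum of min_i(a_i + i · x_0).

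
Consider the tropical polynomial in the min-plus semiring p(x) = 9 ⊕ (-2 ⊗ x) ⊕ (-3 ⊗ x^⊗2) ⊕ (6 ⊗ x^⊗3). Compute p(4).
p(4) = 2

A tropical monomial a ⊗ x^⊗i evaluates to a + i · x. Evaluating each term at x = 4:
  Term 0 contributes 9 + 0 · 4 = 9
  Term 1 contributes -2 + 1 · 4 = 2
  Term 2 contributes -3 + 2 · 4 = 5
  Term 3 contributes 6 + 3 · 4 = 18
p(4) = ⊕ of these = min[9, 2, 5, 18] = 2.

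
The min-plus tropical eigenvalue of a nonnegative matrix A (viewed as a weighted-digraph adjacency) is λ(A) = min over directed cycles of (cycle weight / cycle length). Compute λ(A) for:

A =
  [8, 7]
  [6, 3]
λ(A) = 3

Enumerate directed cycles and compute their means (weight / length). Sample:
  cycle 0 → 0: weight = 8, length = 1, mean = 8/1 ≈ 8.000
  cycle 1 → 1: weight = 3, length = 1, mean = 3/1 ≈ 3.000
  cycle 0 → 1 → 0: weight = 13, length = 2, mean = 13/2 ≈ 6.500
  cycle 1 → 0 → 1: weight = 13, length = 2, mean = 13/2 ≈ 6.500
Minimum mean = 3.000, attained e.g. along the cycle 1 → 1 with weight 3 and length 1. So λ(A) = 3/1 = 3.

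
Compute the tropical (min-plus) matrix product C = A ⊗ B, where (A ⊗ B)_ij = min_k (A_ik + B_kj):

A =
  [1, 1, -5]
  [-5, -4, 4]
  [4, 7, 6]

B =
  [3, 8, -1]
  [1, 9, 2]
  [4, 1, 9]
A ⊗ B =
  [-1, -4, 0]
  [-3, 3, -6]
  [7, 7, 3]

Apply the min-plus product entry-by-entry:
  C[0][0] = min over k of (A[0][0] + B[0][0] = 1 + 3 = 4, A[0][1] + B[1][0] = 1 + 1 = 2, A[0][2] + B[2][0] = -5 + 4 = -1) = -1 (attained at k = 2)
  C[0][1] = min over k of (A[0][0] + B[0][1] = 1 + 8 = 9, A[0][1] + B[1][1] = 1 + 9 = 10, A[0][2] + B[2][1] = -5 + 1 = -4) = -4 (attained at k = 2)
  C[0][2] = min over k of (A[0][0] + B[0][2] = 1 + -1 = 0, A[0][1] + B[1][2] = 1 + 2 = 3, A[0][2] + B[2][2] = -5 + 9 = 4) = 0 (attained at k = 0)
  C[1][0] = min over k of (A[1][0] + B[0][0] = -5 + 3 = -2, A[1][1] + B[1][0] = -4 + 1 = -3, A[1][2] + B[2][0] = 4 + 4 = 8) = -3 (attained at k = 1)
  C[1][1] = min over k of (A[1][0] + B[0][1] = -5 + 8 = 3, A[1][1] + B[1][1] = -4 + 9 = 5, A[1][2] + B[2][1] = 4 + 1 = 5) = 3 (attained at k = 0)
  C[1][2] = min over k of (A[1][0] + B[0][2] = -5 + -1 = -6, A[1][1] + B[1][2] = -4 + 2 = -2, A[1][2] + B[2][2] = 4 + 9 = 13) = -6 (attained at k = 0)
  C[2][0] = min over k of (A[2][0] + B[0][0] = 4 + 3 = 7, A[2][1] + B[1][0] = 7 + 1 = 8, A[2][2] + B[2][0] = 6 + 4 = 10) = 7 (attained at k = 0)
  C[2][1] = min over k of (A[2][0] + B[0][1] = 4 + 8 = 12, A[2][1] + B[1][1] = 7 + 9 = 16, A[2][2] + B[2][1] = 6 + 1 = 7) = 7 (attained at k = 2)
  C[2][2] = min over k of (A[2][0] + B[0][2] = 4 + -1 = 3, A[2][1] + B[1][2] = 7 + 2 = 9, A[2][2] + B[2][2] = 6 + 9 = 15) = 3 (attained at k = 0)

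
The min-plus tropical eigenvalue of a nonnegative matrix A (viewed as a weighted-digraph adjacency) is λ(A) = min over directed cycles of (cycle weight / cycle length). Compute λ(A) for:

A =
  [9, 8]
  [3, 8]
λ(A) = 11/2

Enumerate directed cycles and compute their means (weight / length). Sample:
  cycle 0 → 0: weight = 9, length = 1, mean = 9/1 ≈ 9.000
  cycle 1 → 1: weight = 8, length = 1, mean = 8/1 ≈ 8.000
  cycle 0 → 1 → 0: weight = 11, length = 2, mean = 11/2 ≈ 5.500
  cycle 1 → 0 → 1: weight = 11, length = 2, mean = 11/2 ≈ 5.500
Minimum mean = 5.500, attained e.g. along the cycle 0 → 1 → 0 with weight 11 and length 2. So λ(A) = 11/2 = 11/2.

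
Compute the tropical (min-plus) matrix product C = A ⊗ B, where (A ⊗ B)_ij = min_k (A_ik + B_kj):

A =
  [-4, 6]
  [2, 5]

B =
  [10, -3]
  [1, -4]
A ⊗ B =
  [6, -7]
  [6, -1]

Apply the min-plus product entry-by-entry:
  C[0][0] = min over k of (A[0][0] + B[0][0] = -4 + 10 = 6, A[0][1] + B[1][0] = 6 + 1 = 7) = 6 (attained at k = 0)
  C[0][1] = min over k of (A[0][0] + B[0][1] = -4 + -3 = -7, A[0][1] + B[1][1] = 6 + -4 = 2) = -7 (attained at k = 0)
  C[1][0] = min over k of (A[1][0] + B[0][0] = 2 + 10 = 12, A[1][1] + B[1][0] = 5 + 1 = 6) = 6 (attained at k = 1)
  C[1][1] = min over k of (A[1][0] + B[0][1] = 2 + -3 = -1, A[1][1] + B[1][1] = 5 + -4 = 1) = -1 (attained at k = 0)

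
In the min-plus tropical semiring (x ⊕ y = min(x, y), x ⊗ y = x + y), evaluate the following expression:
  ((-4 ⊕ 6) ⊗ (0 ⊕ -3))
((-4 ⊕ 6) ⊗ (0 ⊕ -3)) = -7

Expand innermost to outermost. Recall ⊕ takes the minimum of its arguments and ⊗ takes their sum. Working out the expression ((-4 ⊕ 6) ⊗ (0 ⊕ -3)) gives -7.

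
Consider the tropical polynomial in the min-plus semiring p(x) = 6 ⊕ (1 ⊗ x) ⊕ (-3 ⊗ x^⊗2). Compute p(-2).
p(-2) = -7

A tropical monomial a ⊗ x^⊗i evaluates to a + i · x. Evaluating each term at x = -2:
  Term 0 contributes 6 + 0 · -2 = 6
  Term 1 contributes 1 + 1 · -2 = -1
  Term 2 contributes -3 + 2 · -2 = -7
p(-2) = ⊕ of these = min[6, -1, -7] = -7.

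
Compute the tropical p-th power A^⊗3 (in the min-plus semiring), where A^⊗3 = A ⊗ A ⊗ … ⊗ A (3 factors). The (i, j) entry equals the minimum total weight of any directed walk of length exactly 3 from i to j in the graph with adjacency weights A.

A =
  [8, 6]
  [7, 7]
A^⊗3 =
  [20, 19]
  [20, 20]

Each entry (A^⊗3)_ij equals the minimum over all length-3 walks i = v_0 → v_1 → … → v_3 = j of Σ_t A[v_t][v_{t+1}]. For example, for (i, j) = (0, 1) we minimise over 4 possible intermediate vertex sequences; the minimum is 19, attained along the walk 0 → 1 → 0 → 1.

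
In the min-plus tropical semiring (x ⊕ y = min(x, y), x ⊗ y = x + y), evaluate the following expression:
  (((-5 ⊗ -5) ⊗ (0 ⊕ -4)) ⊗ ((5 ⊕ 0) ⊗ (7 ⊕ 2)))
(((-5 ⊗ -5) ⊗ (0 ⊕ -4)) ⊗ ((5 ⊕ 0) ⊗ (7 ⊕ 2))) = -12

Expand innermost to outermost. Recall ⊕ takes the minimum of its arguments and ⊗ takes their sum. Working out the expression (((-5 ⊗ -5) ⊗ (0 ⊕ -4)) ⊗ ((5 ⊕ 0) ⊗ (7 ⊕ 2))) gives -12.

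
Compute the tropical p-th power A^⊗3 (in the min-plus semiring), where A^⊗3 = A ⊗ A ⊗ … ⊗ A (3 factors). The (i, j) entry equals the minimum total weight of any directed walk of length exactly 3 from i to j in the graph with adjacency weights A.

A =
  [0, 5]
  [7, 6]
A^⊗3 =
  [0, 5]
  [7, 12]

Each entry (A^⊗3)_ij equals the minimum over all length-3 walks i = v_0 → v_1 → … → v_3 = j of Σ_t A[v_t][v_{t+1}]. For example, for (i, j) = (0, 1) we minimise over 4 possible intermediate vertex sequences; the minimum is 5, attained along the walk 0 → 0 → 0 → 1.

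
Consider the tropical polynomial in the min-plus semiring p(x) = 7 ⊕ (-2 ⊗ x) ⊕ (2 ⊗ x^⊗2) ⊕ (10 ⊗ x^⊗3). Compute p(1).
p(1) = -1

A tropical monomial a ⊗ x^⊗i evaluates to a + i · x. Evaluating each term at x = 1:
  Term 0 contributes 7 + 0 · 1 = 7
  Term 1 contributes -2 + 1 · 1 = -1
  Term 2 contributes 2 + 2 · 1 = 4
  Term 3 contributes 10 + 3 · 1 = 13
p(1) = ⊕ of these = min[7, -1, 4, 13] = -1.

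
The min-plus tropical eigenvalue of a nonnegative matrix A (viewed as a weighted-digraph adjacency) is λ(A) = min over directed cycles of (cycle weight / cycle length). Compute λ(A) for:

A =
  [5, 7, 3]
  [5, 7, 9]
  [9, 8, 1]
λ(A) = 1

Enumerate directed cycles and compute their means (weight / length). Sample:
  cycle 0 → 0: weight = 5, length = 1, mean = 5/1 ≈ 5.000
  cycle 1 → 1: weight = 7, length = 1, mean = 7/1 ≈ 7.000
  cycle 2 → 2: weight = 1, length = 1, mean = 1/1 ≈ 1.000
  cycle 0 → 1 → 0: weight = 12, length = 2, mean = 12/2 ≈ 6.000
  cycle 0 → 2 → 0: weight = 12, length = 2, mean = 12/2 ≈ 6.000
  cycle 1 → 0 → 1: weight = 12, length = 2, mean = 12/2 ≈ 6.000
Minimum mean = 1.000, attained e.g. along the cycle 2 → 2 with weight 1 and length 1. So λ(A) = 1/1 = 1.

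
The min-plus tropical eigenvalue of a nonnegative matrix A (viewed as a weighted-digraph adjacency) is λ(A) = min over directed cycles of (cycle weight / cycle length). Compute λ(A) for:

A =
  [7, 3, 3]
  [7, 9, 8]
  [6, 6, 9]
λ(A) = 9/2

Enumerate directed cycles and compute their means (weight / length). Sample:
  cycle 0 → 0: weight = 7, length = 1, mean = 7/1 ≈ 7.000
  cycle 1 → 1: weight = 9, length = 1, mean = 9/1 ≈ 9.000
  cycle 2 → 2: weight = 9, length = 1, mean = 9/1 ≈ 9.000
  cycle 0 → 1 → 0: weight = 10, length = 2, mean = 10/2 ≈ 5.000
  cycle 0 → 2 → 0: weight = 9, length = 2, mean = 9/2 ≈ 4.500
  cycle 1 → 0 → 1: weight = 10, length = 2, mean = 10/2 ≈ 5.000
Minimum mean = 4.500, attained e.g. along the cycle 0 → 2 → 0 with weight 9 and length 2. So λ(A) = 9/2 = 9/2.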